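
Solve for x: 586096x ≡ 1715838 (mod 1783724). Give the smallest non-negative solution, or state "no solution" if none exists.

gcd(586096, 1783724):
1783724 = 3×586096 + 25436
586096 = 23×25436 + 1068
25436 = 23×1068 + 872
1068 = 1×872 + 196
872 = 4×196 + 88
196 = 2×88 + 20
88 = 4×20 + 8
20 = 2×8 + 4
8 = 2×4 + 0
gcd = 4, but 4 ∤ 1715838, so the congruence has no solution.

no solution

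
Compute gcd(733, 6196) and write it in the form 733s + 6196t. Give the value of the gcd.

Apply Euclid's algorithm to 6196 and 733:
6196 = 8×733 + 332
733 = 2×332 + 69
332 = 4×69 + 56
69 = 1×56 + 13
56 = 4×13 + 4
13 = 3×4 + 1
4 = 4×1 + 0
gcd(733, 6196) = 1.
Working backward:
1 = 13 − 3·4
1 = −3·56 + 13·13
1 = 13·69 − 16·56
1 = −16·332 + 77·69
1 = 77·733 − 170·332
1 = −170·6196 + 1437·733
So 1 = (-170)·6196 + (1437)·733.

1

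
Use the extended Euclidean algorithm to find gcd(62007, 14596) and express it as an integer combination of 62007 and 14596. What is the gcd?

Repeated division:
62007 = 4·14596 + 3623
14596 = 4·3623 + 104
3623 = 34·104 + 87
104 = 1·87 + 17
87 = 5·17 + 2
17 = 8·2 + 1
2 = 2·1 + 0
gcd(62007, 14596) = 1.
Back-substituting:
1 = 17 − 8·2
1 = −8·87 + 41·17
1 = 41·104 − 49·87
1 = −49·3623 + 1707·104
1 = 1707·14596 − 6877·3623
1 = −6877·62007 + 29215·14596
So 1 = (-6877)·62007 + (29215)·14596.

1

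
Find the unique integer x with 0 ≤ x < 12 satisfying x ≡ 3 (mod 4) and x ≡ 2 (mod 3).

11

Write x = 3 + 4·k. Then 4·k ≡ 2 − 3 ≡ 2 (mod 3).
Need 4⁻¹ mod 3. Extended Euclid on (3, 1):
3 = 3×1 + 0
4⁻¹ ≡ 1 (mod 3), so k ≡ 1·2 ≡ 2 (mod 3).
x = 3 + 4·2 = 11.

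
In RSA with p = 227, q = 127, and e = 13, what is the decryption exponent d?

4381

φ(n) = (p−1)(q−1) = 226·126 = 28476.
Need d with 13·d ≡ 1 (mod 28476). Apply the extended Euclidean algorithm:
28476 = 2190*13 + 6
13 = 2*6 + 1
6 = 6*1 + 0
Back-substitute:
1 = 13 − 2·6
1 = −2·28476 + 4381·13
So 13·4381 ≡ 1 (mod 28476), hence d = 4381.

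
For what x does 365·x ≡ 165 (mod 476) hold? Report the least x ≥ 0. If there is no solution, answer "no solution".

333

First find gcd(365, 476):
476 = 1×365 + 111
365 = 3×111 + 32
111 = 3×32 + 15
32 = 2×15 + 2
15 = 7×2 + 1
2 = 2×1 + 0
gcd = 1, so a unique solution mod 476 exists.
Back-substitute for the Bézout coefficients:
1 = 15 − 7·2
1 = −7·32 + 15·15
1 = 15·111 − 52·32
1 = −52·365 + 171·111
1 = 171·476 − 223·365
So 365·(-223) ≡ 1 (mod 476), giving 365⁻¹ ≡ 253.
x ≡ 365⁻¹·165 ≡ 253·165 ≡ 333 (mod 476).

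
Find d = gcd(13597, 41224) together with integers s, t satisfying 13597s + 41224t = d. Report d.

Apply Euclid's algorithm to 41224 and 13597:
41224 = 3×13597 + 433
13597 = 31×433 + 174
433 = 2×174 + 85
174 = 2×85 + 4
85 = 21×4 + 1
4 = 4×1 + 0
gcd(13597, 41224) = 1.
Back-substituting:
1 = 85 − 21·4
1 = −21·174 + 43·85
1 = 43·433 − 107·174
1 = −107·13597 + 3360·433
1 = 3360·41224 − 10187·13597
So 1 = (3360)·41224 + (-10187)·13597.

1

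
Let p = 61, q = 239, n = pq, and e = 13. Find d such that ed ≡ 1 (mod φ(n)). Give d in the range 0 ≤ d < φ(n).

φ(n) = (p−1)(q−1) = 60·238 = 14280.
Need d with 13·d ≡ 1 (mod 14280). Apply the extended Euclidean algorithm:
14280 = 1098*13 + 6
13 = 2*6 + 1
6 = 6*1 + 0
Back-substitute:
1 = 13 − 2·6
1 = −2·14280 + 2197·13
So 13·2197 ≡ 1 (mod 14280), hence d = 2197.

2197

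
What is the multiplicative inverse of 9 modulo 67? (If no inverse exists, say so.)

15

Extended Euclidean algorithm:
67 = 7*9 + 4
9 = 2*4 + 1
4 = 4*1 + 0
gcd = 1, so the inverse exists. Back-substitute:
1 = 9 − 2·4
1 = −2·67 + 15·9
So 9·15 ≡ 1 (mod 67).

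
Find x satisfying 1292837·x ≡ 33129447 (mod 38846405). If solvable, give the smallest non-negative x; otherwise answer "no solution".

First find gcd(1292837, 38846405):
38846405 = 30·1292837 + 61295
1292837 = 21·61295 + 5642
61295 = 10·5642 + 4875
5642 = 1·4875 + 767
4875 = 6·767 + 273
767 = 2·273 + 221
273 = 1·221 + 52
221 = 4·52 + 13
52 = 4·13 + 0
gcd = 13 and 13 | 33129447, so solutions exist. Divide through by 13: 99449x ≡ 2548419 (mod 2988185).
Now find 99449⁻¹ mod 2988185:
2988185 = 30*99449 + 4715
99449 = 21*4715 + 434
4715 = 10*434 + 375
434 = 1*375 + 59
375 = 6*59 + 21
59 = 2*21 + 17
21 = 1*17 + 4
17 = 4*4 + 1
4 = 4*1 + 0
Back-substitute:
1 = 17 − 4·4
1 = −4·21 + 5·17
1 = 5·59 − 14·21
1 = −14·375 + 89·59
1 = 89·434 − 103·375
1 = −103·4715 + 1119·434
1 = 1119·99449 − 23602·4715
1 = −23602·2988185 + 709179·99449
So 99449⁻¹ ≡ 709179 (mod 2988185).
Then x ≡ 709179·2548419 ≡ 1068151 (mod 2988185); the smallest non-negative solution is x = 1068151.

1068151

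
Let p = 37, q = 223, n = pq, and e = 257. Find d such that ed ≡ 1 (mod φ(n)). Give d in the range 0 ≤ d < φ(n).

5753

φ(n) = (p−1)(q−1) = 36·222 = 7992.
Need d with 257·d ≡ 1 (mod 7992). Apply the extended Euclidean algorithm:
7992 = 31·257 + 25
257 = 10·25 + 7
25 = 3·7 + 4
7 = 1·4 + 3
4 = 1·3 + 1
3 = 3·1 + 0
Back-substitute:
1 = 4 − 3
1 = −7 + 2·4
1 = 2·25 − 7·7
1 = −7·257 + 72·25
1 = 72·7992 − 2239·257
So 257·(-2239) ≡ 1 (mod 7992), hence d ≡ -2239 ≡ 5753 (mod 7992).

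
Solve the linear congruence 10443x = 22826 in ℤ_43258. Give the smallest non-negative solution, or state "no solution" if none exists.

12980

First find gcd(10443, 43258):
43258 = 4·10443 + 1486
10443 = 7·1486 + 41
1486 = 36·41 + 10
41 = 4·10 + 1
10 = 10·1 + 0
gcd = 1, so a unique solution mod 43258 exists.
Back-substitute for the Bézout coefficients:
1 = 41 − 4·10
1 = −4·1486 + 145·41
1 = 145·10443 − 1019·1486
1 = −1019·43258 + 4221·10443
So 10443·(4221) ≡ 1 (mod 43258), giving 10443⁻¹ ≡ 4221.
x ≡ 10443⁻¹·22826 ≡ 4221·22826 ≡ 12980 (mod 43258).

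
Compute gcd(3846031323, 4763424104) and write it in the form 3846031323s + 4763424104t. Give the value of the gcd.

1

Repeated division:
4763424104 = 1·3846031323 + 917392781
3846031323 = 4·917392781 + 176460199
917392781 = 5·176460199 + 35091786
176460199 = 5·35091786 + 1001269
35091786 = 35·1001269 + 47371
1001269 = 21·47371 + 6478
47371 = 7·6478 + 2025
6478 = 3·2025 + 403
2025 = 5·403 + 10
403 = 40·10 + 3
10 = 3·3 + 1
3 = 3·1 + 0
gcd(3846031323, 4763424104) = 1.
Express as a combination:
1 = 10 − 3·3
1 = −3·403 + 121·10
1 = 121·2025 − 608·403
1 = −608·6478 + 1945·2025
1 = 1945·47371 − 14223·6478
1 = −14223·1001269 + 300628·47371
1 = 300628·35091786 − 10536203·1001269
1 = −10536203·176460199 + 52981643·35091786
1 = 52981643·917392781 − 275444418·176460199
1 = −275444418·3846031323 + 1154759315·917392781
1 = 1154759315·4763424104 − 1430203733·3846031323
So 1 = (1154759315)·4763424104 + (-1430203733)·3846031323.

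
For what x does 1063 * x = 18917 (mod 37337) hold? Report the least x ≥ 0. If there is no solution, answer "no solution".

First find gcd(1063, 37337):
37337 = 35*1063 + 132
1063 = 8*132 + 7
132 = 18*7 + 6
7 = 1*6 + 1
6 = 6*1 + 0
gcd = 1, so a unique solution mod 37337 exists.
Back-substitute for the Bézout coefficients:
1 = 7 − 6
1 = −132 + 19·7
1 = 19·1063 − 153·132
1 = −153·37337 + 5374·1063
So 1063·(5374) ≡ 1 (mod 37337), giving 1063⁻¹ ≡ 5374.
x ≡ 1063⁻¹·18917 ≡ 5374·18917 ≡ 28644 (mod 37337).

28644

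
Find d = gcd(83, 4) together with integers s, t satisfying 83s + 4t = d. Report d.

1

Euclidean algorithm:
83 = 20×4 + 3
4 = 1×3 + 1
3 = 3×1 + 0
gcd(83, 4) = 1.
Working backward:
1 = 4 − 3
1 = −83 + 21·4
So 1 = (-1)·83 + (21)·4.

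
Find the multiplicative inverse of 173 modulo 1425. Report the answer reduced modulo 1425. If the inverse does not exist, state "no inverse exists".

gcd(1425, 173) by repeated division:
1425 = 8×173 + 41
173 = 4×41 + 9
41 = 4×9 + 5
9 = 1×5 + 4
5 = 1×4 + 1
4 = 4×1 + 0
gcd = 1, so the inverse exists. Back-substitute:
1 = 5 − 4
1 = −9 + 2·5
1 = 2·41 − 9·9
1 = −9·173 + 38·41
1 = 38·1425 − 313·173
Thus 173·(-313) ≡ 1 (mod 1425); reducing, -313 mod 1425 = 1112.

1112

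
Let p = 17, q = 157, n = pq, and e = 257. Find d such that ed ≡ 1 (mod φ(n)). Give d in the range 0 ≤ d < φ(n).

641

φ(n) = (p−1)(q−1) = 16·156 = 2496.
Need d with 257·d ≡ 1 (mod 2496). Apply the extended Euclidean algorithm:
2496 = 9*257 + 183
257 = 1*183 + 74
183 = 2*74 + 35
74 = 2*35 + 4
35 = 8*4 + 3
4 = 1*3 + 1
3 = 3*1 + 0
Back-substitute:
1 = 4 − 3
1 = −35 + 9·4
1 = 9·74 − 19·35
1 = −19·183 + 47·74
1 = 47·257 − 66·183
1 = −66·2496 + 641·257
So 257·641 ≡ 1 (mod 2496), hence d = 641.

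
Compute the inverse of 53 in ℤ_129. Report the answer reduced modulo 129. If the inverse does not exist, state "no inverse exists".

56

gcd(129, 53) by repeated division:
129 = 2×53 + 23
53 = 2×23 + 7
23 = 3×7 + 2
7 = 3×2 + 1
2 = 2×1 + 0
gcd = 1, so the inverse exists. Back-substitute:
1 = 7 − 3·2
1 = −3·23 + 10·7
1 = 10·53 − 23·23
1 = −23·129 + 56·53
So 53·56 ≡ 1 (mod 129).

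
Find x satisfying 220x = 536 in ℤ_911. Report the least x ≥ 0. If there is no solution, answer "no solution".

First find gcd(220, 911):
911 = 4·220 + 31
220 = 7·31 + 3
31 = 10·3 + 1
3 = 3·1 + 0
gcd = 1, so a unique solution mod 911 exists.
Back-substitute for the Bézout coefficients:
1 = 31 − 10·3
1 = −10·220 + 71·31
1 = 71·911 − 294·220
So 220·(-294) ≡ 1 (mod 911), giving 220⁻¹ ≡ 617.
x ≡ 220⁻¹·536 ≡ 617·536 ≡ 19 (mod 911).

19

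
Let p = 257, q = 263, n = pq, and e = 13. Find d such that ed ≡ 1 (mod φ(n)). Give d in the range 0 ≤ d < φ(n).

25797

φ(n) = (p−1)(q−1) = 256·262 = 67072.
Need d with 13·d ≡ 1 (mod 67072). Apply the extended Euclidean algorithm:
67072 = 5159×13 + 5
13 = 2×5 + 3
5 = 1×3 + 2
3 = 1×2 + 1
2 = 2×1 + 0
Back-substitute:
1 = 3 − 2
1 = −5 + 2·3
1 = 2·13 − 5·5
1 = −5·67072 + 25797·13
So 13·25797 ≡ 1 (mod 67072), hence d = 25797.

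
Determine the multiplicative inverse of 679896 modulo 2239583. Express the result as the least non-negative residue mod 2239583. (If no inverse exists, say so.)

Run Euclid on (2239583, 679896):
2239583 = 3×679896 + 199895
679896 = 3×199895 + 80211
199895 = 2×80211 + 39473
80211 = 2×39473 + 1265
39473 = 31×1265 + 258
1265 = 4×258 + 233
258 = 1×233 + 25
233 = 9×25 + 8
25 = 3×8 + 1
8 = 8×1 + 0
gcd = 1, so the inverse exists. Back-substitute:
1 = 25 − 3·8
1 = −3·233 + 28·25
1 = 28·258 − 31·233
1 = −31·1265 + 152·258
1 = 152·39473 − 4743·1265
1 = −4743·80211 + 9638·39473
1 = 9638·199895 − 24019·80211
1 = −24019·679896 + 81695·199895
1 = 81695·2239583 − 269104·679896
So 679896·(-269104) ≡ 1 (mod 2239583), and -269104 ≡ 1970479 (mod 2239583).

1970479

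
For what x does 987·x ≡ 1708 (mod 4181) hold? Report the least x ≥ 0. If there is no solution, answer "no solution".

First find gcd(987, 4181):
4181 = 4·987 + 233
987 = 4·233 + 55
233 = 4·55 + 13
55 = 4·13 + 3
13 = 4·3 + 1
3 = 3·1 + 0
gcd = 1, so a unique solution mod 4181 exists.
Back-substitute for the Bézout coefficients:
1 = 13 − 4·3
1 = −4·55 + 17·13
1 = 17·233 − 72·55
1 = −72·987 + 305·233
1 = 305·4181 − 1292·987
So 987·(-1292) ≡ 1 (mod 4181), giving 987⁻¹ ≡ 2889.
x ≡ 987⁻¹·1708 ≡ 2889·1708 ≡ 832 (mod 4181).

832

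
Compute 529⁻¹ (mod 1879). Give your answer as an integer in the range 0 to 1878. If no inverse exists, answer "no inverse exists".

Extended Euclidean algorithm:
1879 = 3*529 + 292
529 = 1*292 + 237
292 = 1*237 + 55
237 = 4*55 + 17
55 = 3*17 + 4
17 = 4*4 + 1
4 = 4*1 + 0
gcd = 1, so the inverse exists. Back-substitute:
1 = 17 − 4·4
1 = −4·55 + 13·17
1 = 13·237 − 56·55
1 = −56·292 + 69·237
1 = 69·529 − 125·292
1 = −125·1879 + 444·529
So 529·444 ≡ 1 (mod 1879).

444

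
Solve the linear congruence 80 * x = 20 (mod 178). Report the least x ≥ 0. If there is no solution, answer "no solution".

First find gcd(80, 178):
178 = 2×80 + 18
80 = 4×18 + 8
18 = 2×8 + 2
8 = 4×2 + 0
gcd = 2 and 2 | 20, so solutions exist. Divide through by 2: 40x ≡ 10 (mod 89).
Now find 40⁻¹ mod 89:
89 = 2·40 + 9
40 = 4·9 + 4
9 = 2·4 + 1
4 = 4·1 + 0
Back-substitute:
1 = 9 − 2·4
1 = −2·40 + 9·9
1 = 9·89 − 20·40
So 40·(-20) ≡ 1 (mod 89), i.e. 40⁻¹ ≡ 69.
Then x ≡ 69·10 ≡ 67 (mod 89); the smallest non-negative solution is x = 67.

67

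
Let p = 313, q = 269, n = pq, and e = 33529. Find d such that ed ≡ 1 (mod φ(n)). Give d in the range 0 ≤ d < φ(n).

33001

φ(n) = (p−1)(q−1) = 312·268 = 83616.
Need d with 33529·d ≡ 1 (mod 83616). Apply the extended Euclidean algorithm:
83616 = 2×33529 + 16558
33529 = 2×16558 + 413
16558 = 40×413 + 38
413 = 10×38 + 33
38 = 1×33 + 5
33 = 6×5 + 3
5 = 1×3 + 2
3 = 1×2 + 1
2 = 2×1 + 0
Back-substitute:
1 = 3 − 2
1 = −5 + 2·3
1 = 2·33 − 13·5
1 = −13·38 + 15·33
1 = 15·413 − 163·38
1 = −163·16558 + 6535·413
1 = 6535·33529 − 13233·16558
1 = −13233·83616 + 33001·33529
So 33529·33001 ≡ 1 (mod 83616), hence d = 33001.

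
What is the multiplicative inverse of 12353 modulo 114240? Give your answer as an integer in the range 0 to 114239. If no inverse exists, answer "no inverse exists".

Apply the Euclidean algorithm to 114240 and 12353:
114240 = 9*12353 + 3063
12353 = 4*3063 + 101
3063 = 30*101 + 33
101 = 3*33 + 2
33 = 16*2 + 1
2 = 2*1 + 0
The gcd is 1. Working backward:
1 = 33 − 16·2
1 = −16·101 + 49·33
1 = 49·3063 − 1486·101
1 = −1486·12353 + 5993·3063
1 = 5993·114240 − 55423·12353
Thus 12353·(-55423) ≡ 1 (mod 114240); reducing, -55423 mod 114240 = 58817.

58817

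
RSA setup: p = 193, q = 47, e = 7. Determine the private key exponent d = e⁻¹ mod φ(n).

5047

φ(n) = (p−1)(q−1) = 192·46 = 8832.
Need d with 7·d ≡ 1 (mod 8832). Apply the extended Euclidean algorithm:
8832 = 1261·7 + 5
7 = 1·5 + 2
5 = 2·2 + 1
2 = 2·1 + 0
Back-substitute:
1 = 5 − 2·2
1 = −2·7 + 3·5
1 = 3·8832 − 3785·7
So 7·(-3785) ≡ 1 (mod 8832), hence d ≡ -3785 ≡ 5047 (mod 8832).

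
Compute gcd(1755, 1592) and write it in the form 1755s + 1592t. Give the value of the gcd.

Apply Euclid's algorithm to 1755 and 1592:
1755 = 1·1592 + 163
1592 = 9·163 + 125
163 = 1·125 + 38
125 = 3·38 + 11
38 = 3·11 + 5
11 = 2·5 + 1
5 = 5·1 + 0
gcd(1755, 1592) = 1.
Express as a combination:
1 = 11 − 2·5
1 = −2·38 + 7·11
1 = 7·125 − 23·38
1 = −23·163 + 30·125
1 = 30·1592 − 293·163
1 = −293·1755 + 323·1592
So 1 = (-293)·1755 + (323)·1592.

1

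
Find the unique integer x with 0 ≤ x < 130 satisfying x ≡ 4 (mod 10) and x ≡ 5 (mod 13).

44

Write x = 4 + 10·k. Then 10·k ≡ 5 − 4 ≡ 1 (mod 13).
Need 10⁻¹ mod 13. Extended Euclid on (13, 10):
13 = 1·10 + 3
10 = 3·3 + 1
3 = 3·1 + 0
Back-substitute:
1 = 10 − 3·3
1 = −3·13 + 4·10
10⁻¹ ≡ 4 (mod 13), so k ≡ 4·1 ≡ 4 (mod 13).
x = 4 + 10·4 = 44.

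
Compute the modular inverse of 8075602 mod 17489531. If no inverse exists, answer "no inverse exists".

Apply the Euclidean algorithm to 17489531 and 8075602:
17489531 = 2·8075602 + 1338327
8075602 = 6·1338327 + 45640
1338327 = 29·45640 + 14767
45640 = 3·14767 + 1339
14767 = 11·1339 + 38
1339 = 35·38 + 9
38 = 4·9 + 2
9 = 4·2 + 1
2 = 2·1 + 0
The gcd is 1. Working backward:
1 = 9 − 4·2
1 = −4·38 + 17·9
1 = 17·1339 − 599·38
1 = −599·14767 + 6606·1339
1 = 6606·45640 − 20417·14767
1 = −20417·1338327 + 598699·45640
1 = 598699·8075602 − 3612611·1338327
1 = −3612611·17489531 + 7823921·8075602
So 8075602·7823921 ≡ 1 (mod 17489531).

7823921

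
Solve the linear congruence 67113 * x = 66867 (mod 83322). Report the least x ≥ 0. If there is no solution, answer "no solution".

gcd(67113, 83322):
83322 = 1·67113 + 16209
67113 = 4·16209 + 2277
16209 = 7·2277 + 270
2277 = 8·270 + 117
270 = 2·117 + 36
117 = 3·36 + 9
36 = 4·9 + 0
gcd = 9, but 9 ∤ 66867, so the congruence has no solution.

no solution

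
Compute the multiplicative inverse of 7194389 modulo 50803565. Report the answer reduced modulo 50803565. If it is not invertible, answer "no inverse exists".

49054404

Run Euclid on (50803565, 7194389):
50803565 = 7·7194389 + 442842
7194389 = 16·442842 + 108917
442842 = 4·108917 + 7174
108917 = 15·7174 + 1307
7174 = 5·1307 + 639
1307 = 2·639 + 29
639 = 22·29 + 1
29 = 29·1 + 0
Since gcd(7194389, 50803565) = 1, back-substitute to write 1 as a combination:
1 = 639 − 22·29
1 = −22·1307 + 45·639
1 = 45·7174 − 247·1307
1 = −247·108917 + 3750·7174
1 = 3750·442842 − 15247·108917
1 = −15247·7194389 + 247702·442842
1 = 247702·50803565 − 1749161·7194389
Thus 7194389·(-1749161) ≡ 1 (mod 50803565); reducing, -1749161 mod 50803565 = 49054404.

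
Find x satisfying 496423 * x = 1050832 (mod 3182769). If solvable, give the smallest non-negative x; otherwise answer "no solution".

First find gcd(496423, 3182769):
3182769 = 6*496423 + 204231
496423 = 2*204231 + 87961
204231 = 2*87961 + 28309
87961 = 3*28309 + 3034
28309 = 9*3034 + 1003
3034 = 3*1003 + 25
1003 = 40*25 + 3
25 = 8*3 + 1
3 = 3*1 + 0
gcd = 1, so a unique solution mod 3182769 exists.
Back-substitute for the Bézout coefficients:
1 = 25 − 8·3
1 = −8·1003 + 321·25
1 = 321·3034 − 971·1003
1 = −971·28309 + 9060·3034
1 = 9060·87961 − 28151·28309
1 = −28151·204231 + 65362·87961
1 = 65362·496423 − 158875·204231
1 = −158875·3182769 + 1018612·496423
So 496423·(1018612) ≡ 1 (mod 3182769), giving 496423⁻¹ ≡ 1018612.
x ≡ 496423⁻¹·1050832 ≡ 1018612·1050832 ≡ 2591101 (mod 3182769).

2591101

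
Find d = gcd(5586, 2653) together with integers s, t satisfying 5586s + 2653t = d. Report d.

7

Apply Euclid's algorithm to 5586 and 2653:
5586 = 2·2653 + 280
2653 = 9·280 + 133
280 = 2·133 + 14
133 = 9·14 + 7
14 = 2·7 + 0
gcd(5586, 2653) = 7.
Working backward:
7 = 133 − 9·14
7 = −9·280 + 19·133
7 = 19·2653 − 180·280
7 = −180·5586 + 379·2653
So 7 = (-180)·5586 + (379)·2653.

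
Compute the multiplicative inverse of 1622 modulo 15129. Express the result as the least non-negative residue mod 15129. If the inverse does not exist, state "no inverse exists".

8348

Run Euclid on (15129, 1622):
15129 = 9*1622 + 531
1622 = 3*531 + 29
531 = 18*29 + 9
29 = 3*9 + 2
9 = 4*2 + 1
2 = 2*1 + 0
gcd = 1, so the inverse exists. Back-substitute:
1 = 9 − 4·2
1 = −4·29 + 13·9
1 = 13·531 − 238·29
1 = −238·1622 + 727·531
1 = 727·15129 − 6781·1622
So 1622·(-6781) ≡ 1 (mod 15129), and -6781 ≡ 8348 (mod 15129).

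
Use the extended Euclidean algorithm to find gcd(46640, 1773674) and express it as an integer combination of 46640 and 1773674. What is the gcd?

2

Apply Euclid's algorithm to 1773674 and 46640:
1773674 = 38×46640 + 1354
46640 = 34×1354 + 604
1354 = 2×604 + 146
604 = 4×146 + 20
146 = 7×20 + 6
20 = 3×6 + 2
6 = 3×2 + 0
gcd(46640, 1773674) = 2.
Back-substituting:
2 = 20 − 3·6
2 = −3·146 + 22·20
2 = 22·604 − 91·146
2 = −91·1354 + 204·604
2 = 204·46640 − 7027·1354
2 = −7027·1773674 + 267230·46640
So 2 = (-7027)·1773674 + (267230)·46640.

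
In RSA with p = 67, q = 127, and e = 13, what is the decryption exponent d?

6397

φ(n) = (p−1)(q−1) = 66·126 = 8316.
Need d with 13·d ≡ 1 (mod 8316). Apply the extended Euclidean algorithm:
8316 = 639·13 + 9
13 = 1·9 + 4
9 = 2·4 + 1
4 = 4·1 + 0
Back-substitute:
1 = 9 − 2·4
1 = −2·13 + 3·9
1 = 3·8316 − 1919·13
So 13·(-1919) ≡ 1 (mod 8316), hence d ≡ -1919 ≡ 6397 (mod 8316).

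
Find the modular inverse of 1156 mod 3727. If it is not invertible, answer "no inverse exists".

3137

gcd(3727, 1156) by repeated division:
3727 = 3*1156 + 259
1156 = 4*259 + 120
259 = 2*120 + 19
120 = 6*19 + 6
19 = 3*6 + 1
6 = 6*1 + 0
Since gcd(1156, 3727) = 1, back-substitute to write 1 as a combination:
1 = 19 − 3·6
1 = −3·120 + 19·19
1 = 19·259 − 41·120
1 = −41·1156 + 183·259
1 = 183·3727 − 590·1156
So 1156·(-590) ≡ 1 (mod 3727), and -590 ≡ 3137 (mod 3727).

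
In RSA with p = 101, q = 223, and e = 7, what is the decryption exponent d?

φ(n) = (p−1)(q−1) = 100·222 = 22200.
Need d with 7·d ≡ 1 (mod 22200). Apply the extended Euclidean algorithm:
22200 = 3171*7 + 3
7 = 2*3 + 1
3 = 3*1 + 0
Back-substitute:
1 = 7 − 2·3
1 = −2·22200 + 6343·7
So 7·6343 ≡ 1 (mod 22200), hence d = 6343.

6343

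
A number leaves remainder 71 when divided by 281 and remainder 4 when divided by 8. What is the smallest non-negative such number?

Write x = 71 + 281·k. Then 281·k ≡ 4 − 71 ≡ 5 (mod 8).
Need 281⁻¹ mod 8. Extended Euclid on (8, 1):
8 = 8*1 + 0
281⁻¹ ≡ 1 (mod 8), so k ≡ 1·5 ≡ 5 (mod 8).
x = 71 + 281·5 = 1476.

1476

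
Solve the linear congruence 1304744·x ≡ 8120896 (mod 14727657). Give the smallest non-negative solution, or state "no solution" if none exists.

First find gcd(1304744, 14727657):
14727657 = 11·1304744 + 375473
1304744 = 3·375473 + 178325
375473 = 2·178325 + 18823
178325 = 9·18823 + 8918
18823 = 2·8918 + 987
8918 = 9·987 + 35
987 = 28·35 + 7
35 = 5·7 + 0
gcd = 7 and 7 | 8120896, so solutions exist. Divide through by 7: 186392x ≡ 1160128 (mod 2103951).
Now find 186392⁻¹ mod 2103951:
2103951 = 11*186392 + 53639
186392 = 3*53639 + 25475
53639 = 2*25475 + 2689
25475 = 9*2689 + 1274
2689 = 2*1274 + 141
1274 = 9*141 + 5
141 = 28*5 + 1
5 = 5*1 + 0
Back-substitute:
1 = 141 − 28·5
1 = −28·1274 + 253·141
1 = 253·2689 − 534·1274
1 = −534·25475 + 5059·2689
1 = 5059·53639 − 10652·25475
1 = −10652·186392 + 37015·53639
1 = 37015·2103951 − 417817·186392
So 186392·(-417817) ≡ 1 (mod 2103951), i.e. 186392⁻¹ ≡ 1686134.
Then x ≡ 1686134·1160128 ≡ 1758461 (mod 2103951); the smallest non-negative solution is x = 1758461.

1758461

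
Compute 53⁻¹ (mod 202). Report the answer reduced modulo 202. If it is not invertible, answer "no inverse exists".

61

Apply the Euclidean algorithm to 202 and 53:
202 = 3·53 + 43
53 = 1·43 + 10
43 = 4·10 + 3
10 = 3·3 + 1
3 = 3·1 + 0
gcd = 1, so the inverse exists. Back-substitute:
1 = 10 − 3·3
1 = −3·43 + 13·10
1 = 13·53 − 16·43
1 = −16·202 + 61·53
So 53·61 ≡ 1 (mod 202).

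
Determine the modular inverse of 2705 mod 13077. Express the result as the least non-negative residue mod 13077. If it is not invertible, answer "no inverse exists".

gcd(13077, 2705) by repeated division:
13077 = 4*2705 + 2257
2705 = 1*2257 + 448
2257 = 5*448 + 17
448 = 26*17 + 6
17 = 2*6 + 5
6 = 1*5 + 1
5 = 5*1 + 0
gcd = 1, so the inverse exists. Back-substitute:
1 = 6 − 5
1 = −17 + 3·6
1 = 3·448 − 79·17
1 = −79·2257 + 398·448
1 = 398·2705 − 477·2257
1 = −477·13077 + 2306·2705
So 2705·2306 ≡ 1 (mod 13077).

2306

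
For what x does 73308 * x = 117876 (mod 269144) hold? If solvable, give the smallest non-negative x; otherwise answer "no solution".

First find gcd(73308, 269144):
269144 = 3×73308 + 49220
73308 = 1×49220 + 24088
49220 = 2×24088 + 1044
24088 = 23×1044 + 76
1044 = 13×76 + 56
76 = 1×56 + 20
56 = 2×20 + 16
20 = 1×16 + 4
16 = 4×4 + 0
gcd = 4 and 4 | 117876, so solutions exist. Divide through by 4: 18327x ≡ 29469 (mod 67286).
Now find 18327⁻¹ mod 67286:
67286 = 3·18327 + 12305
18327 = 1·12305 + 6022
12305 = 2·6022 + 261
6022 = 23·261 + 19
261 = 13·19 + 14
19 = 1·14 + 5
14 = 2·5 + 4
5 = 1·4 + 1
4 = 4·1 + 0
Back-substitute:
1 = 5 − 4
1 = −14 + 3·5
1 = 3·19 − 4·14
1 = −4·261 + 55·19
1 = 55·6022 − 1269·261
1 = −1269·12305 + 2593·6022
1 = 2593·18327 − 3862·12305
1 = −3862·67286 + 14179·18327
So 18327⁻¹ ≡ 14179 (mod 67286).
Then x ≡ 14179·29469 ≡ 62177 (mod 67286); the smallest non-negative solution is x = 62177.

62177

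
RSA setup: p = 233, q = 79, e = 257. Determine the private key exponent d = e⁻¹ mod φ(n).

5633

φ(n) = (p−1)(q−1) = 232·78 = 18096.
Need d with 257·d ≡ 1 (mod 18096). Apply the extended Euclidean algorithm:
18096 = 70·257 + 106
257 = 2·106 + 45
106 = 2·45 + 16
45 = 2·16 + 13
16 = 1·13 + 3
13 = 4·3 + 1
3 = 3·1 + 0
Back-substitute:
1 = 13 − 4·3
1 = −4·16 + 5·13
1 = 5·45 − 14·16
1 = −14·106 + 33·45
1 = 33·257 − 80·106
1 = −80·18096 + 5633·257
So 257·5633 ≡ 1 (mod 18096), hence d = 5633.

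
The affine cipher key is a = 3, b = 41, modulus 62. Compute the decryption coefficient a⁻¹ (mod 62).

Extended Euclidean algorithm:
62 = 20·3 + 2
3 = 1·2 + 1
2 = 2·1 + 0
The gcd is 1. Working backward:
1 = 3 − 2
1 = −62 + 21·3
So 3·21 ≡ 1 (mod 62).

21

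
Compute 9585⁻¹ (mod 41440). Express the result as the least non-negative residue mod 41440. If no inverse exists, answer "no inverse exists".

no inverse exists

Compute gcd(9585, 41440):
41440 = 4·9585 + 3100
9585 = 3·3100 + 285
3100 = 10·285 + 250
285 = 1·250 + 35
250 = 7·35 + 5
35 = 7·5 + 0
gcd(9585, 41440) = 5 ≠ 1, so 9585 has no multiplicative inverse modulo 41440.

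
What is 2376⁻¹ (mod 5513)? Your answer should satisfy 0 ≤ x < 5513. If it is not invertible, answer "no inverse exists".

Apply the Euclidean algorithm to 5513 and 2376:
5513 = 2×2376 + 761
2376 = 3×761 + 93
761 = 8×93 + 17
93 = 5×17 + 8
17 = 2×8 + 1
8 = 8×1 + 0
The gcd is 1. Working backward:
1 = 17 − 2·8
1 = −2·93 + 11·17
1 = 11·761 − 90·93
1 = −90·2376 + 281·761
1 = 281·5513 − 652·2376
Hence 2376⁻¹ ≡ -652 ≡ 4861 (mod 5513).

4861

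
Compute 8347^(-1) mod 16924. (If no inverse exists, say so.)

7579

Run Euclid on (16924, 8347):
16924 = 2*8347 + 230
8347 = 36*230 + 67
230 = 3*67 + 29
67 = 2*29 + 9
29 = 3*9 + 2
9 = 4*2 + 1
2 = 2*1 + 0
Since gcd(8347, 16924) = 1, back-substitute to write 1 as a combination:
1 = 9 − 4·2
1 = −4·29 + 13·9
1 = 13·67 − 30·29
1 = −30·230 + 103·67
1 = 103·8347 − 3738·230
1 = −3738·16924 + 7579·8347
So 8347·7579 ≡ 1 (mod 16924).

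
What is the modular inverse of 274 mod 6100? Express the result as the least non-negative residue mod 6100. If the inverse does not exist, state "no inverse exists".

no inverse exists

Euclidean algorithm on 6100, 274:
6100 = 22*274 + 72
274 = 3*72 + 58
72 = 1*58 + 14
58 = 4*14 + 2
14 = 7*2 + 0
The gcd is 2, not 1, hence no inverse exists.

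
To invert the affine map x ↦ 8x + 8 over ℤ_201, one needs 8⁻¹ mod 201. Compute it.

gcd(201, 8) by repeated division:
201 = 25·8 + 1
8 = 8·1 + 0
The gcd is 1. Working backward:
1 = 201 − 25·8
So 8·(-25) ≡ 1 (mod 201), and -25 ≡ 176 (mod 201).

176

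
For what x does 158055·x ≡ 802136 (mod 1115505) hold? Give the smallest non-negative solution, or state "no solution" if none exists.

gcd(158055, 1115505):
1115505 = 7·158055 + 9120
158055 = 17·9120 + 3015
9120 = 3·3015 + 75
3015 = 40·75 + 15
75 = 5·15 + 0
gcd = 15, but 15 ∤ 802136, so the congruence has no solution.

no solution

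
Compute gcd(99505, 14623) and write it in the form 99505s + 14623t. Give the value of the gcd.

Euclidean algorithm:
99505 = 6×14623 + 11767
14623 = 1×11767 + 2856
11767 = 4×2856 + 343
2856 = 8×343 + 112
343 = 3×112 + 7
112 = 16×7 + 0
gcd(99505, 14623) = 7.
Express as a combination:
7 = 343 − 3·112
7 = −3·2856 + 25·343
7 = 25·11767 − 103·2856
7 = −103·14623 + 128·11767
7 = 128·99505 − 871·14623
So 7 = (128)·99505 + (-871)·14623.

7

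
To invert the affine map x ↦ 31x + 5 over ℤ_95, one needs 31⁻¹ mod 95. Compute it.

Apply the Euclidean algorithm to 95 and 31:
95 = 3*31 + 2
31 = 15*2 + 1
2 = 2*1 + 0
The gcd is 1. Working backward:
1 = 31 − 15·2
1 = −15·95 + 46·31
So 31·46 ≡ 1 (mod 95).

46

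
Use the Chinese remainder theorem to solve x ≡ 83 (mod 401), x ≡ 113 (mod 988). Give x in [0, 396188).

Write x = 83 + 401·k. Then 401·k ≡ 113 − 83 ≡ 30 (mod 988).
Need 401⁻¹ mod 988. Extended Euclid on (988, 401):
988 = 2*401 + 186
401 = 2*186 + 29
186 = 6*29 + 12
29 = 2*12 + 5
12 = 2*5 + 2
5 = 2*2 + 1
2 = 2*1 + 0
Back-substitute:
1 = 5 − 2·2
1 = −2·12 + 5·5
1 = 5·29 − 12·12
1 = −12·186 + 77·29
1 = 77·401 − 166·186
1 = −166·988 + 409·401
401⁻¹ ≡ 409 (mod 988), so k ≡ 409·30 ≡ 414 (mod 988).
x = 83 + 401·414 = 166097.

166097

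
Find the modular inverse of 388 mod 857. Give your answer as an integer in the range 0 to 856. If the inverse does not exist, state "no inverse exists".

Apply the Euclidean algorithm to 857 and 388:
857 = 2·388 + 81
388 = 4·81 + 64
81 = 1·64 + 17
64 = 3·17 + 13
17 = 1·13 + 4
13 = 3·4 + 1
4 = 4·1 + 0
The gcd is 1. Working backward:
1 = 13 − 3·4
1 = −3·17 + 4·13
1 = 4·64 − 15·17
1 = −15·81 + 19·64
1 = 19·388 − 91·81
1 = −91·857 + 201·388
So 388·201 ≡ 1 (mod 857).

201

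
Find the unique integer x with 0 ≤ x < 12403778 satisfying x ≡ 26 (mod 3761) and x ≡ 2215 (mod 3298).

Write x = 26 + 3761·k. Then 3761·k ≡ 2215 − 26 ≡ 2189 (mod 3298).
Need 3761⁻¹ mod 3298. Extended Euclid on (3298, 463):
3298 = 7·463 + 57
463 = 8·57 + 7
57 = 8·7 + 1
7 = 7·1 + 0
Back-substitute:
1 = 57 − 8·7
1 = −8·463 + 65·57
1 = 65·3298 − 463·463
3761⁻¹ ≡ 2835 (mod 3298), so k ≡ 2835·2189 ≡ 2277 (mod 3298).
x = 26 + 3761·2277 = 8563823.

8563823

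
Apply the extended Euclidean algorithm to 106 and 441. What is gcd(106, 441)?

Euclidean algorithm:
441 = 4*106 + 17
106 = 6*17 + 4
17 = 4*4 + 1
4 = 4*1 + 0
gcd(106, 441) = 1.
Back-substituting:
1 = 17 − 4·4
1 = −4·106 + 25·17
1 = 25·441 − 104·106
So 1 = (25)·441 + (-104)·106.

1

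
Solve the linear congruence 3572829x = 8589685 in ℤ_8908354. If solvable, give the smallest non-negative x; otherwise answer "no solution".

First find gcd(3572829, 8908354):
8908354 = 2·3572829 + 1762696
3572829 = 2·1762696 + 47437
1762696 = 37·47437 + 7527
47437 = 6·7527 + 2275
7527 = 3·2275 + 702
2275 = 3·702 + 169
702 = 4·169 + 26
169 = 6·26 + 13
26 = 2·13 + 0
gcd = 13 and 13 | 8589685, so solutions exist. Divide through by 13: 274833x ≡ 660745 (mod 685258).
Now find 274833⁻¹ mod 685258:
685258 = 2*274833 + 135592
274833 = 2*135592 + 3649
135592 = 37*3649 + 579
3649 = 6*579 + 175
579 = 3*175 + 54
175 = 3*54 + 13
54 = 4*13 + 2
13 = 6*2 + 1
2 = 2*1 + 0
Back-substitute:
1 = 13 − 6·2
1 = −6·54 + 25·13
1 = 25·175 − 81·54
1 = −81·579 + 268·175
1 = 268·3649 − 1689·579
1 = −1689·135592 + 62761·3649
1 = 62761·274833 − 127211·135592
1 = −127211·685258 + 317183·274833
So 274833⁻¹ ≡ 317183 (mod 685258).
Then x ≡ 317183·660745 ≡ 515647 (mod 685258); the smallest non-negative solution is x = 515647.

515647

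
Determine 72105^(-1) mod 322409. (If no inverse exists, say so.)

Extended Euclidean algorithm:
322409 = 4×72105 + 33989
72105 = 2×33989 + 4127
33989 = 8×4127 + 973
4127 = 4×973 + 235
973 = 4×235 + 33
235 = 7×33 + 4
33 = 8×4 + 1
4 = 4×1 + 0
The gcd is 1. Working backward:
1 = 33 − 8·4
1 = −8·235 + 57·33
1 = 57·973 − 236·235
1 = −236·4127 + 1001·973
1 = 1001·33989 − 8244·4127
1 = −8244·72105 + 17489·33989
1 = 17489·322409 − 78200·72105
So 72105·(-78200) ≡ 1 (mod 322409), and -78200 ≡ 244209 (mod 322409).

244209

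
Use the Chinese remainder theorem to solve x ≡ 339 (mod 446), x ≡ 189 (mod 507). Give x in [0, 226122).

79281

Write x = 339 + 446·k. Then 446·k ≡ 189 − 339 ≡ 357 (mod 507).
Need 446⁻¹ mod 507. Extended Euclid on (507, 446):
507 = 1×446 + 61
446 = 7×61 + 19
61 = 3×19 + 4
19 = 4×4 + 3
4 = 1×3 + 1
3 = 3×1 + 0
Back-substitute:
1 = 4 − 3
1 = −19 + 5·4
1 = 5·61 − 16·19
1 = −16·446 + 117·61
1 = 117·507 − 133·446
446⁻¹ ≡ 374 (mod 507), so k ≡ 374·357 ≡ 177 (mod 507).
x = 339 + 446·177 = 79281.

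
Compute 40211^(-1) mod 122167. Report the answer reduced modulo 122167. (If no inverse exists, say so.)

Run Euclid on (122167, 40211):
122167 = 3*40211 + 1534
40211 = 26*1534 + 327
1534 = 4*327 + 226
327 = 1*226 + 101
226 = 2*101 + 24
101 = 4*24 + 5
24 = 4*5 + 4
5 = 1*4 + 1
4 = 4*1 + 0
The gcd is 1. Working backward:
1 = 5 − 4
1 = −24 + 5·5
1 = 5·101 − 21·24
1 = −21·226 + 47·101
1 = 47·327 − 68·226
1 = −68·1534 + 319·327
1 = 319·40211 − 8362·1534
1 = −8362·122167 + 25405·40211
So 40211·25405 ≡ 1 (mod 122167).

25405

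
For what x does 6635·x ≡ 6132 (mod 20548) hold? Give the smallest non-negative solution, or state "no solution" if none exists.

20072

First find gcd(6635, 20548):
20548 = 3*6635 + 643
6635 = 10*643 + 205
643 = 3*205 + 28
205 = 7*28 + 9
28 = 3*9 + 1
9 = 9*1 + 0
gcd = 1, so a unique solution mod 20548 exists.
Back-substitute for the Bézout coefficients:
1 = 28 − 3·9
1 = −3·205 + 22·28
1 = 22·643 − 69·205
1 = −69·6635 + 712·643
1 = 712·20548 − 2205·6635
So 6635·(-2205) ≡ 1 (mod 20548), giving 6635⁻¹ ≡ 18343.
x ≡ 6635⁻¹·6132 ≡ 18343·6132 ≡ 20072 (mod 20548).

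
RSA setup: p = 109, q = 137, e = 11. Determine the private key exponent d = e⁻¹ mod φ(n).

φ(n) = (p−1)(q−1) = 108·136 = 14688.
Need d with 11·d ≡ 1 (mod 14688). Apply the extended Euclidean algorithm:
14688 = 1335·11 + 3
11 = 3·3 + 2
3 = 1·2 + 1
2 = 2·1 + 0
Back-substitute:
1 = 3 − 2
1 = −11 + 4·3
1 = 4·14688 − 5341·11
So 11·(-5341) ≡ 1 (mod 14688), hence d ≡ -5341 ≡ 9347 (mod 14688).

9347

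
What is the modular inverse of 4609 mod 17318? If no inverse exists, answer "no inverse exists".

Run Euclid on (17318, 4609):
17318 = 3×4609 + 3491
4609 = 1×3491 + 1118
3491 = 3×1118 + 137
1118 = 8×137 + 22
137 = 6×22 + 5
22 = 4×5 + 2
5 = 2×2 + 1
2 = 2×1 + 0
gcd = 1, so the inverse exists. Back-substitute:
1 = 5 − 2·2
1 = −2·22 + 9·5
1 = 9·137 − 56·22
1 = −56·1118 + 457·137
1 = 457·3491 − 1427·1118
1 = −1427·4609 + 1884·3491
1 = 1884·17318 − 7079·4609
So 4609·(-7079) ≡ 1 (mod 17318), and -7079 ≡ 10239 (mod 17318).

10239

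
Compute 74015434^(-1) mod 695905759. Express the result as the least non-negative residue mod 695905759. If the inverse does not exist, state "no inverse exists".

Run Euclid on (695905759, 74015434):
695905759 = 9×74015434 + 29766853
74015434 = 2×29766853 + 14481728
29766853 = 2×14481728 + 803397
14481728 = 18×803397 + 20582
803397 = 39×20582 + 699
20582 = 29×699 + 311
699 = 2×311 + 77
311 = 4×77 + 3
77 = 25×3 + 2
3 = 1×2 + 1
2 = 2×1 + 0
Since gcd(74015434, 695905759) = 1, back-substitute to write 1 as a combination:
1 = 3 − 2
1 = −77 + 26·3
1 = 26·311 − 105·77
1 = −105·699 + 236·311
1 = 236·20582 − 6949·699
1 = −6949·803397 + 271247·20582
1 = 271247·14481728 − 4889395·803397
1 = −4889395·29766853 + 10050037·14481728
1 = 10050037·74015434 − 24989469·29766853
1 = −24989469·695905759 + 234955258·74015434
So 74015434·234955258 ≡ 1 (mod 695905759).

234955258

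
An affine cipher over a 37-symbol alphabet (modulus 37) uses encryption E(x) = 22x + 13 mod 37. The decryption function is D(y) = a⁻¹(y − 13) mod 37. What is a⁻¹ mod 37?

32

Extended Euclidean algorithm:
37 = 1·22 + 15
22 = 1·15 + 7
15 = 2·7 + 1
7 = 7·1 + 0
Since gcd(22, 37) = 1, back-substitute to write 1 as a combination:
1 = 15 − 2·7
1 = −2·22 + 3·15
1 = 3·37 − 5·22
So 22·(-5) ≡ 1 (mod 37), and -5 ≡ 32 (mod 37).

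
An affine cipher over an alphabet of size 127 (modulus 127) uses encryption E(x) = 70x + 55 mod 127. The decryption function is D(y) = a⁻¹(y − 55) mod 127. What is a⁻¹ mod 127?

49

Run Euclid on (127, 70):
127 = 1·70 + 57
70 = 1·57 + 13
57 = 4·13 + 5
13 = 2·5 + 3
5 = 1·3 + 2
3 = 1·2 + 1
2 = 2·1 + 0
The gcd is 1. Working backward:
1 = 3 − 2
1 = −5 + 2·3
1 = 2·13 − 5·5
1 = −5·57 + 22·13
1 = 22·70 − 27·57
1 = −27·127 + 49·70
So 70·49 ≡ 1 (mod 127).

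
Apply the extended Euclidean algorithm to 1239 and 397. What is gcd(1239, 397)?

Repeated division:
1239 = 3×397 + 48
397 = 8×48 + 13
48 = 3×13 + 9
13 = 1×9 + 4
9 = 2×4 + 1
4 = 4×1 + 0
gcd(1239, 397) = 1.
Back-substituting:
1 = 9 − 2·4
1 = −2·13 + 3·9
1 = 3·48 − 11·13
1 = −11·397 + 91·48
1 = 91·1239 − 284·397
So 1 = (91)·1239 + (-284)·397.

1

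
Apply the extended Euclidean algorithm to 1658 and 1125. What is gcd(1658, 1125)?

Apply Euclid's algorithm to 1658 and 1125:
1658 = 1·1125 + 533
1125 = 2·533 + 59
533 = 9·59 + 2
59 = 29·2 + 1
2 = 2·1 + 0
gcd(1658, 1125) = 1.
Working backward:
1 = 59 − 29·2
1 = −29·533 + 262·59
1 = 262·1125 − 553·533
1 = −553·1658 + 815·1125
So 1 = (-553)·1658 + (815)·1125.

1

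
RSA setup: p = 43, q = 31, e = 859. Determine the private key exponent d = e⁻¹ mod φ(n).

619

φ(n) = (p−1)(q−1) = 42·30 = 1260.
Need d with 859·d ≡ 1 (mod 1260). Apply the extended Euclidean algorithm:
1260 = 1·859 + 401
859 = 2·401 + 57
401 = 7·57 + 2
57 = 28·2 + 1
2 = 2·1 + 0
Back-substitute:
1 = 57 − 28·2
1 = −28·401 + 197·57
1 = 197·859 − 422·401
1 = −422·1260 + 619·859
So 859·619 ≡ 1 (mod 1260), hence d = 619.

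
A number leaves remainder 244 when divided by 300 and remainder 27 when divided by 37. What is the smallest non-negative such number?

8944

Write x = 244 + 300·k. Then 300·k ≡ 27 − 244 ≡ 5 (mod 37).
Need 300⁻¹ mod 37. Extended Euclid on (37, 4):
37 = 9·4 + 1
4 = 4·1 + 0
Back-substitute:
1 = 37 − 9·4
300⁻¹ ≡ 28 (mod 37), so k ≡ 28·5 ≡ 29 (mod 37).
x = 244 + 300·29 = 8944.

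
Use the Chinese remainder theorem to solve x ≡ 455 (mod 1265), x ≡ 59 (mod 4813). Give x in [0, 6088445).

2753095

Write x = 455 + 1265·k. Then 1265·k ≡ 59 − 455 ≡ 4417 (mod 4813).
Need 1265⁻¹ mod 4813. Extended Euclid on (4813, 1265):
4813 = 3·1265 + 1018
1265 = 1·1018 + 247
1018 = 4·247 + 30
247 = 8·30 + 7
30 = 4·7 + 2
7 = 3·2 + 1
2 = 2·1 + 0
Back-substitute:
1 = 7 − 3·2
1 = −3·30 + 13·7
1 = 13·247 − 107·30
1 = −107·1018 + 441·247
1 = 441·1265 − 548·1018
1 = −548·4813 + 2085·1265
1265⁻¹ ≡ 2085 (mod 4813), so k ≡ 2085·4417 ≡ 2176 (mod 4813).
x = 455 + 1265·2176 = 2753095.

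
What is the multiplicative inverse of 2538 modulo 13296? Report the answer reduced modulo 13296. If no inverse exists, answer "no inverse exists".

Compute gcd(2538, 13296):
13296 = 5·2538 + 606
2538 = 4·606 + 114
606 = 5·114 + 36
114 = 3·36 + 6
36 = 6·6 + 0
gcd(2538, 13296) = 6 ≠ 1, so 2538 has no multiplicative inverse modulo 13296.

no inverse exists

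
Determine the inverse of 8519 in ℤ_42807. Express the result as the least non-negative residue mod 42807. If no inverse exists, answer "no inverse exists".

17567

Apply the Euclidean algorithm to 42807 and 8519:
42807 = 5·8519 + 212
8519 = 40·212 + 39
212 = 5·39 + 17
39 = 2·17 + 5
17 = 3·5 + 2
5 = 2·2 + 1
2 = 2·1 + 0
The gcd is 1. Working backward:
1 = 5 − 2·2
1 = −2·17 + 7·5
1 = 7·39 − 16·17
1 = −16·212 + 87·39
1 = 87·8519 − 3496·212
1 = −3496·42807 + 17567·8519
So 8519·17567 ≡ 1 (mod 42807).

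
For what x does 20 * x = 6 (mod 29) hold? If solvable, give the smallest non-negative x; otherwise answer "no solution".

9

First find gcd(20, 29):
29 = 1×20 + 9
20 = 2×9 + 2
9 = 4×2 + 1
2 = 2×1 + 0
gcd = 1, so a unique solution mod 29 exists.
Back-substitute for the Bézout coefficients:
1 = 9 − 4·2
1 = −4·20 + 9·9
1 = 9·29 − 13·20
So 20·(-13) ≡ 1 (mod 29), giving 20⁻¹ ≡ 16.
x ≡ 20⁻¹·6 ≡ 16·6 ≡ 9 (mod 29).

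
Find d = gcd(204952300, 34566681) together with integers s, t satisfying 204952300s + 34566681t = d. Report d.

1

Apply Euclid's algorithm to 204952300 and 34566681:
204952300 = 5·34566681 + 32118895
34566681 = 1·32118895 + 2447786
32118895 = 13·2447786 + 297677
2447786 = 8·297677 + 66370
297677 = 4·66370 + 32197
66370 = 2·32197 + 1976
32197 = 16·1976 + 581
1976 = 3·581 + 233
581 = 2·233 + 115
233 = 2·115 + 3
115 = 38·3 + 1
3 = 3·1 + 0
gcd(204952300, 34566681) = 1.
Express as a combination:
1 = 115 − 38·3
1 = −38·233 + 77·115
1 = 77·581 − 192·233
1 = −192·1976 + 653·581
1 = 653·32197 − 10640·1976
1 = −10640·66370 + 21933·32197
1 = 21933·297677 − 98372·66370
1 = −98372·2447786 + 808909·297677
1 = 808909·32118895 − 10614189·2447786
1 = −10614189·34566681 + 11423098·32118895
1 = 11423098·204952300 − 67729679·34566681
So 1 = (11423098)·204952300 + (-67729679)·34566681.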